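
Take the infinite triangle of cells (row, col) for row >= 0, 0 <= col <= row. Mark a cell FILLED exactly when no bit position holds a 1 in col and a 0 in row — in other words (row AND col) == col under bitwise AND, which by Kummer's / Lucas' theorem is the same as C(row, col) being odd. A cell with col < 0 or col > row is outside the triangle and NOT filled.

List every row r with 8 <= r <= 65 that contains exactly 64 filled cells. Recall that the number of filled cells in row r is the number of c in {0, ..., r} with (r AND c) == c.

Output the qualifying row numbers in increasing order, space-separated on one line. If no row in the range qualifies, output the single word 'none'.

Row r has 2^popcount(r) filled cells, so we need popcount(r) = log2(64) = 6.
Scan r = 8..65 and keep those with exactly 6 one-bits:
r=8=1000 popcount=1 -> skip
r=9=1001 popcount=2 -> skip
r=10=1010 popcount=2 -> skip
r=11=1011 popcount=3 -> skip
r=12=1100 popcount=2 -> skip
r=13=1101 popcount=3 -> skip
r=14=1110 popcount=3 -> skip
r=15=1111 popcount=4 -> skip
r=16=10000 popcount=1 -> skip
r=17=10001 popcount=2 -> skip
r=18=10010 popcount=2 -> skip
r=19=10011 popcount=3 -> skip
r=20=10100 popcount=2 -> skip
r=21=10101 popcount=3 -> skip
r=22=10110 popcount=3 -> skip
r=23=10111 popcount=4 -> skip
r=24=11000 popcount=2 -> skip
r=25=11001 popcount=3 -> skip
r=26=11010 popcount=3 -> skip
r=27=11011 popcount=4 -> skip
r=28=11100 popcount=3 -> skip
r=29=11101 popcount=4 -> skip
r=30=11110 popcount=4 -> skip
r=31=11111 popcount=5 -> skip
r=32=100000 popcount=1 -> skip
r=33=100001 popcount=2 -> skip
r=34=100010 popcount=2 -> skip
r=35=100011 popcount=3 -> skip
r=36=100100 popcount=2 -> skip
r=37=100101 popcount=3 -> skip
r=38=100110 popcount=3 -> skip
r=39=100111 popcount=4 -> skip
r=40=101000 popcount=2 -> skip
r=41=101001 popcount=3 -> skip
r=42=101010 popcount=3 -> skip
r=43=101011 popcount=4 -> skip
r=44=101100 popcount=3 -> skip
r=45=101101 popcount=4 -> skip
r=46=101110 popcount=4 -> skip
r=47=101111 popcount=5 -> skip
r=48=110000 popcount=2 -> skip
r=49=110001 popcount=3 -> skip
r=50=110010 popcount=3 -> skip
r=51=110011 popcount=4 -> skip
r=52=110100 popcount=3 -> skip
r=53=110101 popcount=4 -> skip
r=54=110110 popcount=4 -> skip
r=55=110111 popcount=5 -> skip
r=56=111000 popcount=3 -> skip
r=57=111001 popcount=4 -> skip
r=58=111010 popcount=4 -> skip
r=59=111011 popcount=5 -> skip
r=60=111100 popcount=4 -> skip
r=61=111101 popcount=5 -> skip
r=62=111110 popcount=5 -> skip
r=63=111111 popcount=6 -> KEEP
r=64=1000000 popcount=1 -> skip
r=65=1000001 popcount=2 -> skip
Kept rows: 63

Answer: 63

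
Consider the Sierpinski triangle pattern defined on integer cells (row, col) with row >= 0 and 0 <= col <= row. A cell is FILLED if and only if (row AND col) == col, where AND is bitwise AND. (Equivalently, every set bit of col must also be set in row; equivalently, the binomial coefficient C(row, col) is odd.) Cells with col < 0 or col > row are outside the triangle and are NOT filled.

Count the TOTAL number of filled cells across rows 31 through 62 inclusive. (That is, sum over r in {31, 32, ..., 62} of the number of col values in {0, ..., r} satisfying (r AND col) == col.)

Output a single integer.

Answer: 454

Derivation:
r31=11111 pc5: +32 =32
r32=100000 pc1: +2 =34
r33=100001 pc2: +4 =38
r34=100010 pc2: +4 =42
r35=100011 pc3: +8 =50
r36=100100 pc2: +4 =54
r37=100101 pc3: +8 =62
r38=100110 pc3: +8 =70
r39=100111 pc4: +16 =86
r40=101000 pc2: +4 =90
r41=101001 pc3: +8 =98
r42=101010 pc3: +8 =106
r43=101011 pc4: +16 =122
r44=101100 pc3: +8 =130
r45=101101 pc4: +16 =146
r46=101110 pc4: +16 =162
r47=101111 pc5: +32 =194
r48=110000 pc2: +4 =198
r49=110001 pc3: +8 =206
r50=110010 pc3: +8 =214
r51=110011 pc4: +16 =230
r52=110100 pc3: +8 =238
r53=110101 pc4: +16 =254
r54=110110 pc4: +16 =270
r55=110111 pc5: +32 =302
r56=111000 pc3: +8 =310
r57=111001 pc4: +16 =326
r58=111010 pc4: +16 =342
r59=111011 pc5: +32 =374
r60=111100 pc4: +16 =390
r61=111101 pc5: +32 =422
r62=111110 pc5: +32 =454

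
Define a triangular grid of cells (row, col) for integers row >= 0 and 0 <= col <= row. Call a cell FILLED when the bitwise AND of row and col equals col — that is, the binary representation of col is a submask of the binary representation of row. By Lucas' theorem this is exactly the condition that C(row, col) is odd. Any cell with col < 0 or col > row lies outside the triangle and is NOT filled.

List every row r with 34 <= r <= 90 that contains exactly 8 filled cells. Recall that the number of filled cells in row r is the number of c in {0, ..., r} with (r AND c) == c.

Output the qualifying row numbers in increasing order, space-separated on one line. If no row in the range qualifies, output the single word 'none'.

Row r has 2^popcount(r) filled cells, so we need popcount(r) = log2(8) = 3.
Scan r = 34..90 and keep those with exactly 3 one-bits:
r=34=100010 popcount=2 -> skip
r=35=100011 popcount=3 -> KEEP
r=36=100100 popcount=2 -> skip
r=37=100101 popcount=3 -> KEEP
r=38=100110 popcount=3 -> KEEP
r=39=100111 popcount=4 -> skip
r=40=101000 popcount=2 -> skip
r=41=101001 popcount=3 -> KEEP
r=42=101010 popcount=3 -> KEEP
r=43=101011 popcount=4 -> skip
r=44=101100 popcount=3 -> KEEP
r=45=101101 popcount=4 -> skip
r=46=101110 popcount=4 -> skip
r=47=101111 popcount=5 -> skip
r=48=110000 popcount=2 -> skip
r=49=110001 popcount=3 -> KEEP
r=50=110010 popcount=3 -> KEEP
r=51=110011 popcount=4 -> skip
r=52=110100 popcount=3 -> KEEP
r=53=110101 popcount=4 -> skip
r=54=110110 popcount=4 -> skip
r=55=110111 popcount=5 -> skip
r=56=111000 popcount=3 -> KEEP
r=57=111001 popcount=4 -> skip
r=58=111010 popcount=4 -> skip
r=59=111011 popcount=5 -> skip
r=60=111100 popcount=4 -> skip
r=61=111101 popcount=5 -> skip
r=62=111110 popcount=5 -> skip
r=63=111111 popcount=6 -> skip
r=64=1000000 popcount=1 -> skip
r=65=1000001 popcount=2 -> skip
r=66=1000010 popcount=2 -> skip
r=67=1000011 popcount=3 -> KEEP
r=68=1000100 popcount=2 -> skip
r=69=1000101 popcount=3 -> KEEP
r=70=1000110 popcount=3 -> KEEP
r=71=1000111 popcount=4 -> skip
r=72=1001000 popcount=2 -> skip
r=73=1001001 popcount=3 -> KEEP
r=74=1001010 popcount=3 -> KEEP
r=75=1001011 popcount=4 -> skip
r=76=1001100 popcount=3 -> KEEP
r=77=1001101 popcount=4 -> skip
r=78=1001110 popcount=4 -> skip
r=79=1001111 popcount=5 -> skip
r=80=1010000 popcount=2 -> skip
r=81=1010001 popcount=3 -> KEEP
r=82=1010010 popcount=3 -> KEEP
r=83=1010011 popcount=4 -> skip
r=84=1010100 popcount=3 -> KEEP
r=85=1010101 popcount=4 -> skip
r=86=1010110 popcount=4 -> skip
r=87=1010111 popcount=5 -> skip
r=88=1011000 popcount=3 -> KEEP
r=89=1011001 popcount=4 -> skip
r=90=1011010 popcount=4 -> skip
Kept rows: 35 37 38 41 42 44 49 50 52 56 67 69 70 73 74 76 81 82 84 88

Answer: 35 37 38 41 42 44 49 50 52 56 67 69 70 73 74 76 81 82 84 88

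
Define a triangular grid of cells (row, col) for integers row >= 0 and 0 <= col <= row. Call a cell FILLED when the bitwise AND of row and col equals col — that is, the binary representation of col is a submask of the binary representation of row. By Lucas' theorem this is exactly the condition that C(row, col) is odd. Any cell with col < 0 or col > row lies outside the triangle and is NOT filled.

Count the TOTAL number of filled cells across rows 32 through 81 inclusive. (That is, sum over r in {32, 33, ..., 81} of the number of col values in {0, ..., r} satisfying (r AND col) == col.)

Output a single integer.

r32=100000 pc1: +2 =2
r33=100001 pc2: +4 =6
r34=100010 pc2: +4 =10
r35=100011 pc3: +8 =18
r36=100100 pc2: +4 =22
r37=100101 pc3: +8 =30
r38=100110 pc3: +8 =38
r39=100111 pc4: +16 =54
r40=101000 pc2: +4 =58
r41=101001 pc3: +8 =66
r42=101010 pc3: +8 =74
r43=101011 pc4: +16 =90
r44=101100 pc3: +8 =98
r45=101101 pc4: +16 =114
r46=101110 pc4: +16 =130
r47=101111 pc5: +32 =162
r48=110000 pc2: +4 =166
r49=110001 pc3: +8 =174
r50=110010 pc3: +8 =182
r51=110011 pc4: +16 =198
r52=110100 pc3: +8 =206
r53=110101 pc4: +16 =222
r54=110110 pc4: +16 =238
r55=110111 pc5: +32 =270
r56=111000 pc3: +8 =278
r57=111001 pc4: +16 =294
r58=111010 pc4: +16 =310
r59=111011 pc5: +32 =342
r60=111100 pc4: +16 =358
r61=111101 pc5: +32 =390
r62=111110 pc5: +32 =422
r63=111111 pc6: +64 =486
r64=1000000 pc1: +2 =488
r65=1000001 pc2: +4 =492
r66=1000010 pc2: +4 =496
r67=1000011 pc3: +8 =504
r68=1000100 pc2: +4 =508
r69=1000101 pc3: +8 =516
r70=1000110 pc3: +8 =524
r71=1000111 pc4: +16 =540
r72=1001000 pc2: +4 =544
r73=1001001 pc3: +8 =552
r74=1001010 pc3: +8 =560
r75=1001011 pc4: +16 =576
r76=1001100 pc3: +8 =584
r77=1001101 pc4: +16 =600
r78=1001110 pc4: +16 =616
r79=1001111 pc5: +32 =648
r80=1010000 pc2: +4 =652
r81=1010001 pc3: +8 =660

Answer: 660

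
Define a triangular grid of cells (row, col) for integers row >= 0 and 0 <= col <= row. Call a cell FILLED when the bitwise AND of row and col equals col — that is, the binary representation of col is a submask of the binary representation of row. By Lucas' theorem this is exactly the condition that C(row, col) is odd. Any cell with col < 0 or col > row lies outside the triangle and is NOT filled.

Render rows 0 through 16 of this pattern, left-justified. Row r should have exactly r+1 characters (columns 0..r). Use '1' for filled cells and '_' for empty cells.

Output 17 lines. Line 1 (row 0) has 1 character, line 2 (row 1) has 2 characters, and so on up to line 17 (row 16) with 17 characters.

Answer: 1
11
1_1
1111
1___1
11__11
1_1_1_1
11111111
1_______1
11______11
1_1_____1_1
1111____1111
1___1___1___1
11__11__11__11
1_1_1_1_1_1_1_1
1111111111111111
1_______________1

Derivation:
r0=0: 1
r1=1: 11
r2=10: 1_1
r3=11: 1111
r4=100: 1___1
r5=101: 11__11
r6=110: 1_1_1_1
r7=111: 11111111
r8=1000: 1_______1
r9=1001: 11______11
r10=1010: 1_1_____1_1
r11=1011: 1111____1111
r12=1100: 1___1___1___1
r13=1101: 11__11__11__11
r14=1110: 1_1_1_1_1_1_1_1
r15=1111: 1111111111111111
r16=10000: 1_______________1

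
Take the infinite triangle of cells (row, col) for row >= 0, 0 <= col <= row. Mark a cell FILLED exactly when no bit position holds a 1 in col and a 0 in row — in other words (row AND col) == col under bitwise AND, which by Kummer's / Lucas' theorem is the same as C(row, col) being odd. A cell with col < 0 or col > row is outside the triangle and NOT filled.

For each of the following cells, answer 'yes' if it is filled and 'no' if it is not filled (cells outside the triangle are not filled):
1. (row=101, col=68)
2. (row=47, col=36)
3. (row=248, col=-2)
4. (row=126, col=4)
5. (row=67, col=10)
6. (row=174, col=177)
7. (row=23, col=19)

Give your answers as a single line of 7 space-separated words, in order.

Answer: yes yes no yes no no yes

Derivation:
(101,68): row=0b1100101, col=0b1000100, row AND col = 0b1000100 = 68; 68 == 68 -> filled
(47,36): row=0b101111, col=0b100100, row AND col = 0b100100 = 36; 36 == 36 -> filled
(248,-2): col outside [0, 248] -> not filled
(126,4): row=0b1111110, col=0b100, row AND col = 0b100 = 4; 4 == 4 -> filled
(67,10): row=0b1000011, col=0b1010, row AND col = 0b10 = 2; 2 != 10 -> empty
(174,177): col outside [0, 174] -> not filled
(23,19): row=0b10111, col=0b10011, row AND col = 0b10011 = 19; 19 == 19 -> filled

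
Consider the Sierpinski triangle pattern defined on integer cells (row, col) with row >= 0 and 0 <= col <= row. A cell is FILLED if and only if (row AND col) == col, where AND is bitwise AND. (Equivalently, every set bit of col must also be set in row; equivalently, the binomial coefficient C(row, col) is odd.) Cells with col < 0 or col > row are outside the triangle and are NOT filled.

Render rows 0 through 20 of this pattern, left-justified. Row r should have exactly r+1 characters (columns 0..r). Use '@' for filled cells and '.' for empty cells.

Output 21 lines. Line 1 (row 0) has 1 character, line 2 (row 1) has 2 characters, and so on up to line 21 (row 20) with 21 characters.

r0=0: @
r1=1: @@
r2=10: @.@
r3=11: @@@@
r4=100: @...@
r5=101: @@..@@
r6=110: @.@.@.@
r7=111: @@@@@@@@
r8=1000: @.......@
r9=1001: @@......@@
r10=1010: @.@.....@.@
r11=1011: @@@@....@@@@
r12=1100: @...@...@...@
r13=1101: @@..@@..@@..@@
r14=1110: @.@.@.@.@.@.@.@
r15=1111: @@@@@@@@@@@@@@@@
r16=10000: @...............@
r17=10001: @@..............@@
r18=10010: @.@.............@.@
r19=10011: @@@@............@@@@
r20=10100: @...@...........@...@

Answer: @
@@
@.@
@@@@
@...@
@@..@@
@.@.@.@
@@@@@@@@
@.......@
@@......@@
@.@.....@.@
@@@@....@@@@
@...@...@...@
@@..@@..@@..@@
@.@.@.@.@.@.@.@
@@@@@@@@@@@@@@@@
@...............@
@@..............@@
@.@.............@.@
@@@@............@@@@
@...@...........@...@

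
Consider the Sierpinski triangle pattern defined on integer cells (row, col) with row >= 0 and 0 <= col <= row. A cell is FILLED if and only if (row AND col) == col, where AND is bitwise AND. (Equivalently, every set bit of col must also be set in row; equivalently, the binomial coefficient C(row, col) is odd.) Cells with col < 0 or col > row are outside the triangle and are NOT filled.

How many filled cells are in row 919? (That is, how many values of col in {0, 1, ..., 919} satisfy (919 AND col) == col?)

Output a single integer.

Answer: 128

Derivation:
919 in binary = 1110010111
popcount(919) = number of 1-bits in 1110010111 = 7
A col c satisfies (919 AND c) == c iff every set bit of c is also set in 919; each of the 7 set bits of 919 can independently be on or off in c.
count = 2^7 = 128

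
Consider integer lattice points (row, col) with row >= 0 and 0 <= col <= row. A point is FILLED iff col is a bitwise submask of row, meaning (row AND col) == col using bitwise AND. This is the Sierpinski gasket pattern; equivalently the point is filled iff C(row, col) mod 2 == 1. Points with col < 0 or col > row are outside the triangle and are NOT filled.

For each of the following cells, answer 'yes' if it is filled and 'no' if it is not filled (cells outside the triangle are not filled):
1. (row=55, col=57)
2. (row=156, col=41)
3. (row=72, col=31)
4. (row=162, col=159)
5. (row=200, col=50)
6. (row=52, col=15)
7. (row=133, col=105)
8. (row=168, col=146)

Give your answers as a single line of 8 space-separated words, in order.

(55,57): col outside [0, 55] -> not filled
(156,41): row=0b10011100, col=0b101001, row AND col = 0b1000 = 8; 8 != 41 -> empty
(72,31): row=0b1001000, col=0b11111, row AND col = 0b1000 = 8; 8 != 31 -> empty
(162,159): row=0b10100010, col=0b10011111, row AND col = 0b10000010 = 130; 130 != 159 -> empty
(200,50): row=0b11001000, col=0b110010, row AND col = 0b0 = 0; 0 != 50 -> empty
(52,15): row=0b110100, col=0b1111, row AND col = 0b100 = 4; 4 != 15 -> empty
(133,105): row=0b10000101, col=0b1101001, row AND col = 0b1 = 1; 1 != 105 -> empty
(168,146): row=0b10101000, col=0b10010010, row AND col = 0b10000000 = 128; 128 != 146 -> empty

Answer: no no no no no no no no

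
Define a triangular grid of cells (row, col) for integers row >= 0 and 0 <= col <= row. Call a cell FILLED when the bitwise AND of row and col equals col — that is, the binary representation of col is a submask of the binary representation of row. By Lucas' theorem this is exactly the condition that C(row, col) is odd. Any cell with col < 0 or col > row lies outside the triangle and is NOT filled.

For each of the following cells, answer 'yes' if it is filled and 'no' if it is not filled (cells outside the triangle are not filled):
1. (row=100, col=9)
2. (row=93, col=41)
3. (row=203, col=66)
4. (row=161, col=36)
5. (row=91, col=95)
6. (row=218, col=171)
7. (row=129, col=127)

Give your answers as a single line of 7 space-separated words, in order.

(100,9): row=0b1100100, col=0b1001, row AND col = 0b0 = 0; 0 != 9 -> empty
(93,41): row=0b1011101, col=0b101001, row AND col = 0b1001 = 9; 9 != 41 -> empty
(203,66): row=0b11001011, col=0b1000010, row AND col = 0b1000010 = 66; 66 == 66 -> filled
(161,36): row=0b10100001, col=0b100100, row AND col = 0b100000 = 32; 32 != 36 -> empty
(91,95): col outside [0, 91] -> not filled
(218,171): row=0b11011010, col=0b10101011, row AND col = 0b10001010 = 138; 138 != 171 -> empty
(129,127): row=0b10000001, col=0b1111111, row AND col = 0b1 = 1; 1 != 127 -> empty

Answer: no no yes no no no no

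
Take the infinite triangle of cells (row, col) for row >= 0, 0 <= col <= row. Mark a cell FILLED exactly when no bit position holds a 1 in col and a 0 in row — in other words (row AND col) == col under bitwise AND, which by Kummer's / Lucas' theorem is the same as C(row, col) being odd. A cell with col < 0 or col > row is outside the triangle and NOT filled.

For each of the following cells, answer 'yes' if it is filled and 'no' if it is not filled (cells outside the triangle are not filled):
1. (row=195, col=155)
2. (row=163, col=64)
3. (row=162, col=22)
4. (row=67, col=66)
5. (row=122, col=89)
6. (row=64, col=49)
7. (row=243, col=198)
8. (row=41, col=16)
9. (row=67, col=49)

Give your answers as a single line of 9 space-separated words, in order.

(195,155): row=0b11000011, col=0b10011011, row AND col = 0b10000011 = 131; 131 != 155 -> empty
(163,64): row=0b10100011, col=0b1000000, row AND col = 0b0 = 0; 0 != 64 -> empty
(162,22): row=0b10100010, col=0b10110, row AND col = 0b10 = 2; 2 != 22 -> empty
(67,66): row=0b1000011, col=0b1000010, row AND col = 0b1000010 = 66; 66 == 66 -> filled
(122,89): row=0b1111010, col=0b1011001, row AND col = 0b1011000 = 88; 88 != 89 -> empty
(64,49): row=0b1000000, col=0b110001, row AND col = 0b0 = 0; 0 != 49 -> empty
(243,198): row=0b11110011, col=0b11000110, row AND col = 0b11000010 = 194; 194 != 198 -> empty
(41,16): row=0b101001, col=0b10000, row AND col = 0b0 = 0; 0 != 16 -> empty
(67,49): row=0b1000011, col=0b110001, row AND col = 0b1 = 1; 1 != 49 -> empty

Answer: no no no yes no no no no no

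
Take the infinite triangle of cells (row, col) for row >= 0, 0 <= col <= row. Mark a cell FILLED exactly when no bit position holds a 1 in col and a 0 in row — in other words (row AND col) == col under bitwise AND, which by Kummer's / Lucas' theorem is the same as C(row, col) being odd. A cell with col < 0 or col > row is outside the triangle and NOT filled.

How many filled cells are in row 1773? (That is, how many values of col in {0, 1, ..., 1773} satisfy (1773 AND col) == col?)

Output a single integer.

1773 in binary = 11011101101
popcount(1773) = number of 1-bits in 11011101101 = 8
A col c satisfies (1773 AND c) == c iff every set bit of c is also set in 1773; each of the 8 set bits of 1773 can independently be on or off in c.
count = 2^8 = 256

Answer: 256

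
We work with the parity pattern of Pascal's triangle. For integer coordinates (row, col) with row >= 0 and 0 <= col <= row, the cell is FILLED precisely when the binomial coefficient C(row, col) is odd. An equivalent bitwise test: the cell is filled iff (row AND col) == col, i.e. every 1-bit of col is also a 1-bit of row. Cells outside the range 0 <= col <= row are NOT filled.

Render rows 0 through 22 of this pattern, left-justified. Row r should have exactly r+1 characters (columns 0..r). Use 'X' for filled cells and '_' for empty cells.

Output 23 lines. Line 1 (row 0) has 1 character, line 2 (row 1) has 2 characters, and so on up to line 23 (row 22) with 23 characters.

Answer: X
XX
X_X
XXXX
X___X
XX__XX
X_X_X_X
XXXXXXXX
X_______X
XX______XX
X_X_____X_X
XXXX____XXXX
X___X___X___X
XX__XX__XX__XX
X_X_X_X_X_X_X_X
XXXXXXXXXXXXXXXX
X_______________X
XX______________XX
X_X_____________X_X
XXXX____________XXXX
X___X___________X___X
XX__XX__________XX__XX
X_X_X_X_________X_X_X_X

Derivation:
r0=0: X
r1=1: XX
r2=10: X_X
r3=11: XXXX
r4=100: X___X
r5=101: XX__XX
r6=110: X_X_X_X
r7=111: XXXXXXXX
r8=1000: X_______X
r9=1001: XX______XX
r10=1010: X_X_____X_X
r11=1011: XXXX____XXXX
r12=1100: X___X___X___X
r13=1101: XX__XX__XX__XX
r14=1110: X_X_X_X_X_X_X_X
r15=1111: XXXXXXXXXXXXXXXX
r16=10000: X_______________X
r17=10001: XX______________XX
r18=10010: X_X_____________X_X
r19=10011: XXXX____________XXXX
r20=10100: X___X___________X___X
r21=10101: XX__XX__________XX__XX
r22=10110: X_X_X_X_________X_X_X_X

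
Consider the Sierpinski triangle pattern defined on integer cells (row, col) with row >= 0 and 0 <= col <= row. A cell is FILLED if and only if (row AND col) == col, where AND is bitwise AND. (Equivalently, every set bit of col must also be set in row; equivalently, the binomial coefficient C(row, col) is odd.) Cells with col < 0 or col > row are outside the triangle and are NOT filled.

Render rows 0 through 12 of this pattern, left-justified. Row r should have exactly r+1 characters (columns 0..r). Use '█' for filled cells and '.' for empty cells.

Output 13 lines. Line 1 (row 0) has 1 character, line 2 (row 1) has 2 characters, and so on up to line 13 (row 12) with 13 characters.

r0=0: █
r1=1: ██
r2=10: █.█
r3=11: ████
r4=100: █...█
r5=101: ██..██
r6=110: █.█.█.█
r7=111: ████████
r8=1000: █.......█
r9=1001: ██......██
r10=1010: █.█.....█.█
r11=1011: ████....████
r12=1100: █...█...█...█

Answer: █
██
█.█
████
█...█
██..██
█.█.█.█
████████
█.......█
██......██
█.█.....█.█
████....████
█...█...█...█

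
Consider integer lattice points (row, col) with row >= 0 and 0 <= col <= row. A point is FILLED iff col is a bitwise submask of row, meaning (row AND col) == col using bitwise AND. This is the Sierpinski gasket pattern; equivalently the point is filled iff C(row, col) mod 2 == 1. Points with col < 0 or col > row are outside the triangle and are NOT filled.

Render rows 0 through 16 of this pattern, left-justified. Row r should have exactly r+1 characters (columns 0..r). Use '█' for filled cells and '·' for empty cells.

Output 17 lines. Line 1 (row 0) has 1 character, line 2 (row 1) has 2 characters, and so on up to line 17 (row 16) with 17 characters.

r0=0: █
r1=1: ██
r2=10: █·█
r3=11: ████
r4=100: █···█
r5=101: ██··██
r6=110: █·█·█·█
r7=111: ████████
r8=1000: █·······█
r9=1001: ██······██
r10=1010: █·█·····█·█
r11=1011: ████····████
r12=1100: █···█···█···█
r13=1101: ██··██··██··██
r14=1110: █·█·█·█·█·█·█·█
r15=1111: ████████████████
r16=10000: █···············█

Answer: █
██
█·█
████
█···█
██··██
█·█·█·█
████████
█·······█
██······██
█·█·····█·█
████····████
█···█···█···█
██··██··██··██
█·█·█·█·█·█·█·█
████████████████
█···············█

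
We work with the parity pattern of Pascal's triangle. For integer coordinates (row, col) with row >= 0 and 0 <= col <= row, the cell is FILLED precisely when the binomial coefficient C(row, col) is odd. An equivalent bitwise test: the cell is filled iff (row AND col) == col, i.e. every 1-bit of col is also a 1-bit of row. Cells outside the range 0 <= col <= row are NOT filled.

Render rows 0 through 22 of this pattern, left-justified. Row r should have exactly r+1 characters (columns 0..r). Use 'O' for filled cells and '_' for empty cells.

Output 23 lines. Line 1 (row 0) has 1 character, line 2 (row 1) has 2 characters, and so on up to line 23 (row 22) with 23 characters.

r0=0: O
r1=1: OO
r2=10: O_O
r3=11: OOOO
r4=100: O___O
r5=101: OO__OO
r6=110: O_O_O_O
r7=111: OOOOOOOO
r8=1000: O_______O
r9=1001: OO______OO
r10=1010: O_O_____O_O
r11=1011: OOOO____OOOO
r12=1100: O___O___O___O
r13=1101: OO__OO__OO__OO
r14=1110: O_O_O_O_O_O_O_O
r15=1111: OOOOOOOOOOOOOOOO
r16=10000: O_______________O
r17=10001: OO______________OO
r18=10010: O_O_____________O_O
r19=10011: OOOO____________OOOO
r20=10100: O___O___________O___O
r21=10101: OO__OO__________OO__OO
r22=10110: O_O_O_O_________O_O_O_O

Answer: O
OO
O_O
OOOO
O___O
OO__OO
O_O_O_O
OOOOOOOO
O_______O
OO______OO
O_O_____O_O
OOOO____OOOO
O___O___O___O
OO__OO__OO__OO
O_O_O_O_O_O_O_O
OOOOOOOOOOOOOOOO
O_______________O
OO______________OO
O_O_____________O_O
OOOO____________OOOO
O___O___________O___O
OO__OO__________OO__OO
O_O_O_O_________O_O_O_O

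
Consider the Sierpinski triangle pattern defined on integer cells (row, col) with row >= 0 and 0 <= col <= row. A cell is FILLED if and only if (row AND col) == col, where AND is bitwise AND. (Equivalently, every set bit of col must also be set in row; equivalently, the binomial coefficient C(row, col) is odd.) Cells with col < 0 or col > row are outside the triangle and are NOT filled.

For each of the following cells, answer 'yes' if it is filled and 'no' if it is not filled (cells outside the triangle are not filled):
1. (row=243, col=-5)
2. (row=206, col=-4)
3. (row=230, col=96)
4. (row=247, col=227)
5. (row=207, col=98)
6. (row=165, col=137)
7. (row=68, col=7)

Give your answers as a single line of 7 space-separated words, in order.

(243,-5): col outside [0, 243] -> not filled
(206,-4): col outside [0, 206] -> not filled
(230,96): row=0b11100110, col=0b1100000, row AND col = 0b1100000 = 96; 96 == 96 -> filled
(247,227): row=0b11110111, col=0b11100011, row AND col = 0b11100011 = 227; 227 == 227 -> filled
(207,98): row=0b11001111, col=0b1100010, row AND col = 0b1000010 = 66; 66 != 98 -> empty
(165,137): row=0b10100101, col=0b10001001, row AND col = 0b10000001 = 129; 129 != 137 -> empty
(68,7): row=0b1000100, col=0b111, row AND col = 0b100 = 4; 4 != 7 -> empty

Answer: no no yes yes no no no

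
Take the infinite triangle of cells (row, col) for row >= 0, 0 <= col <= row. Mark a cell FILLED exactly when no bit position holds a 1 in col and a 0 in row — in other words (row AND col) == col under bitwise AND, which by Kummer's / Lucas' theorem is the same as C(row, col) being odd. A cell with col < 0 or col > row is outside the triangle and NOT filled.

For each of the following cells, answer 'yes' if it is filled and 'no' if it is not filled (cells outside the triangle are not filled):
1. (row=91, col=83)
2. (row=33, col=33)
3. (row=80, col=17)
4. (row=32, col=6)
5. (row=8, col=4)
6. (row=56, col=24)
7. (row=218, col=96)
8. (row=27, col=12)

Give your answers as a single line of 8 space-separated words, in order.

Answer: yes yes no no no yes no no

Derivation:
(91,83): row=0b1011011, col=0b1010011, row AND col = 0b1010011 = 83; 83 == 83 -> filled
(33,33): row=0b100001, col=0b100001, row AND col = 0b100001 = 33; 33 == 33 -> filled
(80,17): row=0b1010000, col=0b10001, row AND col = 0b10000 = 16; 16 != 17 -> empty
(32,6): row=0b100000, col=0b110, row AND col = 0b0 = 0; 0 != 6 -> empty
(8,4): row=0b1000, col=0b100, row AND col = 0b0 = 0; 0 != 4 -> empty
(56,24): row=0b111000, col=0b11000, row AND col = 0b11000 = 24; 24 == 24 -> filled
(218,96): row=0b11011010, col=0b1100000, row AND col = 0b1000000 = 64; 64 != 96 -> empty
(27,12): row=0b11011, col=0b1100, row AND col = 0b1000 = 8; 8 != 12 -> empty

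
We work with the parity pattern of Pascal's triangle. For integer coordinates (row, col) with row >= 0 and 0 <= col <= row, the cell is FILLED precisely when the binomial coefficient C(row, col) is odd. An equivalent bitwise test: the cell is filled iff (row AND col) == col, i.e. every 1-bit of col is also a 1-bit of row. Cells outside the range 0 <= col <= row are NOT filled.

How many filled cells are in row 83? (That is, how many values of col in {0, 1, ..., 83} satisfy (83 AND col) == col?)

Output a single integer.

Answer: 16

Derivation:
83 in binary = 1010011
popcount(83) = number of 1-bits in 1010011 = 4
A col c satisfies (83 AND c) == c iff every set bit of c is also set in 83; each of the 4 set bits of 83 can independently be on or off in c.
count = 2^4 = 16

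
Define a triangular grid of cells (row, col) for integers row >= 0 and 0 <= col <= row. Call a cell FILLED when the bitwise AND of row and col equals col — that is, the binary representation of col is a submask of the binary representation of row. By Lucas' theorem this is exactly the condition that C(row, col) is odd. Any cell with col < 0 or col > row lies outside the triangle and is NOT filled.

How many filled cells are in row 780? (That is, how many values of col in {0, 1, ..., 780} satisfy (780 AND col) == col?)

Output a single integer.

Answer: 16

Derivation:
780 in binary = 1100001100
popcount(780) = number of 1-bits in 1100001100 = 4
A col c satisfies (780 AND c) == c iff every set bit of c is also set in 780; each of the 4 set bits of 780 can independently be on or off in c.
count = 2^4 = 16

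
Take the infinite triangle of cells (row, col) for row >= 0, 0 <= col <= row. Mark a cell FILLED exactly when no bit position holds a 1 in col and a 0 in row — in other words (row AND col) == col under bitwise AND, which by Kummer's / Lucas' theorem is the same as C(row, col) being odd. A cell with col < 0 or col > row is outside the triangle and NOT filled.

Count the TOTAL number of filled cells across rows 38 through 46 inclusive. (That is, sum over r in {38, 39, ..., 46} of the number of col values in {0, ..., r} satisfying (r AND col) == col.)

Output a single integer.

r38=100110 pc3: +8 =8
r39=100111 pc4: +16 =24
r40=101000 pc2: +4 =28
r41=101001 pc3: +8 =36
r42=101010 pc3: +8 =44
r43=101011 pc4: +16 =60
r44=101100 pc3: +8 =68
r45=101101 pc4: +16 =84
r46=101110 pc4: +16 =100

Answer: 100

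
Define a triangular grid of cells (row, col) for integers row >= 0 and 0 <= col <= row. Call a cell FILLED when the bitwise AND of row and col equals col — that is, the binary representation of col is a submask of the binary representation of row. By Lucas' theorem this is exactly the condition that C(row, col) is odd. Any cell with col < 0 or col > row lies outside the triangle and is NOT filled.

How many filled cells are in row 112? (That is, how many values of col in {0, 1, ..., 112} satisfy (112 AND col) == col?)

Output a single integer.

Answer: 8

Derivation:
112 in binary = 1110000
popcount(112) = number of 1-bits in 1110000 = 3
A col c satisfies (112 AND c) == c iff every set bit of c is also set in 112; each of the 3 set bits of 112 can independently be on or off in c.
count = 2^3 = 8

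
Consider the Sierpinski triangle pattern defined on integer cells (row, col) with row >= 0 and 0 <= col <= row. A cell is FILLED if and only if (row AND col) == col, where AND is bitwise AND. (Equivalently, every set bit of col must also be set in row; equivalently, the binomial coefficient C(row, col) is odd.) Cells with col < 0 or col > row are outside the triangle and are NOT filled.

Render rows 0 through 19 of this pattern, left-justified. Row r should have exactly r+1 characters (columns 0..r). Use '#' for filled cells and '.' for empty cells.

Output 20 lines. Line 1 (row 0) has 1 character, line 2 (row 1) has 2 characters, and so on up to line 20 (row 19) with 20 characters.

r0=0: #
r1=1: ##
r2=10: #.#
r3=11: ####
r4=100: #...#
r5=101: ##..##
r6=110: #.#.#.#
r7=111: ########
r8=1000: #.......#
r9=1001: ##......##
r10=1010: #.#.....#.#
r11=1011: ####....####
r12=1100: #...#...#...#
r13=1101: ##..##..##..##
r14=1110: #.#.#.#.#.#.#.#
r15=1111: ################
r16=10000: #...............#
r17=10001: ##..............##
r18=10010: #.#.............#.#
r19=10011: ####............####

Answer: #
##
#.#
####
#...#
##..##
#.#.#.#
########
#.......#
##......##
#.#.....#.#
####....####
#...#...#...#
##..##..##..##
#.#.#.#.#.#.#.#
################
#...............#
##..............##
#.#.............#.#
####............####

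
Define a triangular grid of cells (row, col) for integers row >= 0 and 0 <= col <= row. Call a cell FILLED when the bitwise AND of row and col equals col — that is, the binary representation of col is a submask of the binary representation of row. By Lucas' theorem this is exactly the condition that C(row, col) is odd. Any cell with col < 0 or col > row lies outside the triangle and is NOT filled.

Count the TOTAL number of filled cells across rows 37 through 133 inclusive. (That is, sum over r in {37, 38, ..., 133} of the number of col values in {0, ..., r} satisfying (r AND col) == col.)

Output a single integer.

r37=100101 pc3: +8 =8
r38=100110 pc3: +8 =16
r39=100111 pc4: +16 =32
r40=101000 pc2: +4 =36
r41=101001 pc3: +8 =44
r42=101010 pc3: +8 =52
r43=101011 pc4: +16 =68
r44=101100 pc3: +8 =76
r45=101101 pc4: +16 =92
r46=101110 pc4: +16 =108
r47=101111 pc5: +32 =140
r48=110000 pc2: +4 =144
r49=110001 pc3: +8 =152
r50=110010 pc3: +8 =160
r51=110011 pc4: +16 =176
r52=110100 pc3: +8 =184
r53=110101 pc4: +16 =200
r54=110110 pc4: +16 =216
r55=110111 pc5: +32 =248
r56=111000 pc3: +8 =256
r57=111001 pc4: +16 =272
r58=111010 pc4: +16 =288
r59=111011 pc5: +32 =320
r60=111100 pc4: +16 =336
r61=111101 pc5: +32 =368
r62=111110 pc5: +32 =400
r63=111111 pc6: +64 =464
r64=1000000 pc1: +2 =466
r65=1000001 pc2: +4 =470
r66=1000010 pc2: +4 =474
r67=1000011 pc3: +8 =482
r68=1000100 pc2: +4 =486
r69=1000101 pc3: +8 =494
r70=1000110 pc3: +8 =502
r71=1000111 pc4: +16 =518
r72=1001000 pc2: +4 =522
r73=1001001 pc3: +8 =530
r74=1001010 pc3: +8 =538
r75=1001011 pc4: +16 =554
r76=1001100 pc3: +8 =562
r77=1001101 pc4: +16 =578
r78=1001110 pc4: +16 =594
r79=1001111 pc5: +32 =626
r80=1010000 pc2: +4 =630
r81=1010001 pc3: +8 =638
r82=1010010 pc3: +8 =646
r83=1010011 pc4: +16 =662
r84=1010100 pc3: +8 =670
r85=1010101 pc4: +16 =686
r86=1010110 pc4: +16 =702
r87=1010111 pc5: +32 =734
r88=1011000 pc3: +8 =742
r89=1011001 pc4: +16 =758
r90=1011010 pc4: +16 =774
r91=1011011 pc5: +32 =806
r92=1011100 pc4: +16 =822
r93=1011101 pc5: +32 =854
r94=1011110 pc5: +32 =886
r95=1011111 pc6: +64 =950
r96=1100000 pc2: +4 =954
r97=1100001 pc3: +8 =962
r98=1100010 pc3: +8 =970
r99=1100011 pc4: +16 =986
r100=1100100 pc3: +8 =994
r101=1100101 pc4: +16 =1010
r102=1100110 pc4: +16 =1026
r103=1100111 pc5: +32 =1058
r104=1101000 pc3: +8 =1066
r105=1101001 pc4: +16 =1082
r106=1101010 pc4: +16 =1098
r107=1101011 pc5: +32 =1130
r108=1101100 pc4: +16 =1146
r109=1101101 pc5: +32 =1178
r110=1101110 pc5: +32 =1210
r111=1101111 pc6: +64 =1274
r112=1110000 pc3: +8 =1282
r113=1110001 pc4: +16 =1298
r114=1110010 pc4: +16 =1314
r115=1110011 pc5: +32 =1346
r116=1110100 pc4: +16 =1362
r117=1110101 pc5: +32 =1394
r118=1110110 pc5: +32 =1426
r119=1110111 pc6: +64 =1490
r120=1111000 pc4: +16 =1506
r121=1111001 pc5: +32 =1538
r122=1111010 pc5: +32 =1570
r123=1111011 pc6: +64 =1634
r124=1111100 pc5: +32 =1666
r125=1111101 pc6: +64 =1730
r126=1111110 pc6: +64 =1794
r127=1111111 pc7: +128 =1922
r128=10000000 pc1: +2 =1924
r129=10000001 pc2: +4 =1928
r130=10000010 pc2: +4 =1932
r131=10000011 pc3: +8 =1940
r132=10000100 pc2: +4 =1944
r133=10000101 pc3: +8 =1952

Answer: 1952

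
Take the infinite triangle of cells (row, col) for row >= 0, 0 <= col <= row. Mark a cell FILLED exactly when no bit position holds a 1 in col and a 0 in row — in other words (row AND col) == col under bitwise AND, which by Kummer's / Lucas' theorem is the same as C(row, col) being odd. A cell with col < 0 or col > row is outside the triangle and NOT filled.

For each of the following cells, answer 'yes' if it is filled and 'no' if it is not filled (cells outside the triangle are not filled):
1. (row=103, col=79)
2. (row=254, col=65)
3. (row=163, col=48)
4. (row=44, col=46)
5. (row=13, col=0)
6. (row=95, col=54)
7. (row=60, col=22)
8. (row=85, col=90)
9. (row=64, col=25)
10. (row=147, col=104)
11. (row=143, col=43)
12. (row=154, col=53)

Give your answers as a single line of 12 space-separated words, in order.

Answer: no no no no yes no no no no no no no

Derivation:
(103,79): row=0b1100111, col=0b1001111, row AND col = 0b1000111 = 71; 71 != 79 -> empty
(254,65): row=0b11111110, col=0b1000001, row AND col = 0b1000000 = 64; 64 != 65 -> empty
(163,48): row=0b10100011, col=0b110000, row AND col = 0b100000 = 32; 32 != 48 -> empty
(44,46): col outside [0, 44] -> not filled
(13,0): row=0b1101, col=0b0, row AND col = 0b0 = 0; 0 == 0 -> filled
(95,54): row=0b1011111, col=0b110110, row AND col = 0b10110 = 22; 22 != 54 -> empty
(60,22): row=0b111100, col=0b10110, row AND col = 0b10100 = 20; 20 != 22 -> empty
(85,90): col outside [0, 85] -> not filled
(64,25): row=0b1000000, col=0b11001, row AND col = 0b0 = 0; 0 != 25 -> empty
(147,104): row=0b10010011, col=0b1101000, row AND col = 0b0 = 0; 0 != 104 -> empty
(143,43): row=0b10001111, col=0b101011, row AND col = 0b1011 = 11; 11 != 43 -> empty
(154,53): row=0b10011010, col=0b110101, row AND col = 0b10000 = 16; 16 != 53 -> empty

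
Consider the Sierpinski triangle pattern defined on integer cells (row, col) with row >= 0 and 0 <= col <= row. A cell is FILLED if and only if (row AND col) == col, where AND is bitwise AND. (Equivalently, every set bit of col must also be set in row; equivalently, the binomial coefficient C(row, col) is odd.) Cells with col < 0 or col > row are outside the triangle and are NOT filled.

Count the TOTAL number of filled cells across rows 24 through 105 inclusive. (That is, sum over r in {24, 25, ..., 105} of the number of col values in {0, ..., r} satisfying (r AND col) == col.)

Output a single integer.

r24=11000 pc2: +4 =4
r25=11001 pc3: +8 =12
r26=11010 pc3: +8 =20
r27=11011 pc4: +16 =36
r28=11100 pc3: +8 =44
r29=11101 pc4: +16 =60
r30=11110 pc4: +16 =76
r31=11111 pc5: +32 =108
r32=100000 pc1: +2 =110
r33=100001 pc2: +4 =114
r34=100010 pc2: +4 =118
r35=100011 pc3: +8 =126
r36=100100 pc2: +4 =130
r37=100101 pc3: +8 =138
r38=100110 pc3: +8 =146
r39=100111 pc4: +16 =162
r40=101000 pc2: +4 =166
r41=101001 pc3: +8 =174
r42=101010 pc3: +8 =182
r43=101011 pc4: +16 =198
r44=101100 pc3: +8 =206
r45=101101 pc4: +16 =222
r46=101110 pc4: +16 =238
r47=101111 pc5: +32 =270
r48=110000 pc2: +4 =274
r49=110001 pc3: +8 =282
r50=110010 pc3: +8 =290
r51=110011 pc4: +16 =306
r52=110100 pc3: +8 =314
r53=110101 pc4: +16 =330
r54=110110 pc4: +16 =346
r55=110111 pc5: +32 =378
r56=111000 pc3: +8 =386
r57=111001 pc4: +16 =402
r58=111010 pc4: +16 =418
r59=111011 pc5: +32 =450
r60=111100 pc4: +16 =466
r61=111101 pc5: +32 =498
r62=111110 pc5: +32 =530
r63=111111 pc6: +64 =594
r64=1000000 pc1: +2 =596
r65=1000001 pc2: +4 =600
r66=1000010 pc2: +4 =604
r67=1000011 pc3: +8 =612
r68=1000100 pc2: +4 =616
r69=1000101 pc3: +8 =624
r70=1000110 pc3: +8 =632
r71=1000111 pc4: +16 =648
r72=1001000 pc2: +4 =652
r73=1001001 pc3: +8 =660
r74=1001010 pc3: +8 =668
r75=1001011 pc4: +16 =684
r76=1001100 pc3: +8 =692
r77=1001101 pc4: +16 =708
r78=1001110 pc4: +16 =724
r79=1001111 pc5: +32 =756
r80=1010000 pc2: +4 =760
r81=1010001 pc3: +8 =768
r82=1010010 pc3: +8 =776
r83=1010011 pc4: +16 =792
r84=1010100 pc3: +8 =800
r85=1010101 pc4: +16 =816
r86=1010110 pc4: +16 =832
r87=1010111 pc5: +32 =864
r88=1011000 pc3: +8 =872
r89=1011001 pc4: +16 =888
r90=1011010 pc4: +16 =904
r91=1011011 pc5: +32 =936
r92=1011100 pc4: +16 =952
r93=1011101 pc5: +32 =984
r94=1011110 pc5: +32 =1016
r95=1011111 pc6: +64 =1080
r96=1100000 pc2: +4 =1084
r97=1100001 pc3: +8 =1092
r98=1100010 pc3: +8 =1100
r99=1100011 pc4: +16 =1116
r100=1100100 pc3: +8 =1124
r101=1100101 pc4: +16 =1140
r102=1100110 pc4: +16 =1156
r103=1100111 pc5: +32 =1188
r104=1101000 pc3: +8 =1196
r105=1101001 pc4: +16 =1212

Answer: 1212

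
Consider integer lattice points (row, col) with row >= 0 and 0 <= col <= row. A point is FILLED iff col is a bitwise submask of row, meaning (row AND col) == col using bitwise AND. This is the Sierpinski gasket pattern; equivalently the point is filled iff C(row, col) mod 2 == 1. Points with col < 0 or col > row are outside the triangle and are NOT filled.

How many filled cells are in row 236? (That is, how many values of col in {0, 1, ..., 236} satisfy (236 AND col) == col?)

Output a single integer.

Answer: 32

Derivation:
236 in binary = 11101100
popcount(236) = number of 1-bits in 11101100 = 5
A col c satisfies (236 AND c) == c iff every set bit of c is also set in 236; each of the 5 set bits of 236 can independently be on or off in c.
count = 2^5 = 32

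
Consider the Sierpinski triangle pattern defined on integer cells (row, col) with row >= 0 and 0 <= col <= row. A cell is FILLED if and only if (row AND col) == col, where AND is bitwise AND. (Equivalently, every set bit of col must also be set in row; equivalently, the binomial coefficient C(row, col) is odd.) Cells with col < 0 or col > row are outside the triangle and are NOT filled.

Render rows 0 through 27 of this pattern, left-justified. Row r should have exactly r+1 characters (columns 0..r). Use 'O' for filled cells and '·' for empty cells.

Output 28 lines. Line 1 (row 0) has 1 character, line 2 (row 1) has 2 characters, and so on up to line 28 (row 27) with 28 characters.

r0=0: O
r1=1: OO
r2=10: O·O
r3=11: OOOO
r4=100: O···O
r5=101: OO··OO
r6=110: O·O·O·O
r7=111: OOOOOOOO
r8=1000: O·······O
r9=1001: OO······OO
r10=1010: O·O·····O·O
r11=1011: OOOO····OOOO
r12=1100: O···O···O···O
r13=1101: OO··OO··OO··OO
r14=1110: O·O·O·O·O·O·O·O
r15=1111: OOOOOOOOOOOOOOOO
r16=10000: O···············O
r17=10001: OO··············OO
r18=10010: O·O·············O·O
r19=10011: OOOO············OOOO
r20=10100: O···O···········O···O
r21=10101: OO··OO··········OO··OO
r22=10110: O·O·O·O·········O·O·O·O
r23=10111: OOOOOOOO········OOOOOOOO
r24=11000: O·······O·······O·······O
r25=11001: OO······OO······OO······OO
r26=11010: O·O·····O·O·····O·O·····O·O
r27=11011: OOOO····OOOO····OOOO····OOOO

Answer: O
OO
O·O
OOOO
O···O
OO··OO
O·O·O·O
OOOOOOOO
O·······O
OO······OO
O·O·····O·O
OOOO····OOOO
O···O···O···O
OO··OO··OO··OO
O·O·O·O·O·O·O·O
OOOOOOOOOOOOOOOO
O···············O
OO··············OO
O·O·············O·O
OOOO············OOOO
O···O···········O···O
OO··OO··········OO··OO
O·O·O·O·········O·O·O·O
OOOOOOOO········OOOOOOOO
O·······O·······O·······O
OO······OO······OO······OO
O·O·····O·O·····O·O·····O·O
OOOO····OOOO····OOOO····OOOO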